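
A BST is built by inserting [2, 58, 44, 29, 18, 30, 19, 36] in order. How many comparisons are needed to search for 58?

Search path for 58: 2 -> 58
Found: True
Comparisons: 2


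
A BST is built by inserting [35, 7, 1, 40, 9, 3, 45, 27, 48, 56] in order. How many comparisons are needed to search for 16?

Search path for 16: 35 -> 7 -> 9 -> 27
Found: False
Comparisons: 4


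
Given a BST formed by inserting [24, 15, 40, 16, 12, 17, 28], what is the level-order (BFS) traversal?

Tree insertion order: [24, 15, 40, 16, 12, 17, 28]
Tree (level-order array): [24, 15, 40, 12, 16, 28, None, None, None, None, 17]
BFS from the root, enqueuing left then right child of each popped node:
  queue [24] -> pop 24, enqueue [15, 40], visited so far: [24]
  queue [15, 40] -> pop 15, enqueue [12, 16], visited so far: [24, 15]
  queue [40, 12, 16] -> pop 40, enqueue [28], visited so far: [24, 15, 40]
  queue [12, 16, 28] -> pop 12, enqueue [none], visited so far: [24, 15, 40, 12]
  queue [16, 28] -> pop 16, enqueue [17], visited so far: [24, 15, 40, 12, 16]
  queue [28, 17] -> pop 28, enqueue [none], visited so far: [24, 15, 40, 12, 16, 28]
  queue [17] -> pop 17, enqueue [none], visited so far: [24, 15, 40, 12, 16, 28, 17]
Result: [24, 15, 40, 12, 16, 28, 17]


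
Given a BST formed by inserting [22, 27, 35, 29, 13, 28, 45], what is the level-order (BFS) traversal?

Tree insertion order: [22, 27, 35, 29, 13, 28, 45]
Tree (level-order array): [22, 13, 27, None, None, None, 35, 29, 45, 28]
BFS from the root, enqueuing left then right child of each popped node:
  queue [22] -> pop 22, enqueue [13, 27], visited so far: [22]
  queue [13, 27] -> pop 13, enqueue [none], visited so far: [22, 13]
  queue [27] -> pop 27, enqueue [35], visited so far: [22, 13, 27]
  queue [35] -> pop 35, enqueue [29, 45], visited so far: [22, 13, 27, 35]
  queue [29, 45] -> pop 29, enqueue [28], visited so far: [22, 13, 27, 35, 29]
  queue [45, 28] -> pop 45, enqueue [none], visited so far: [22, 13, 27, 35, 29, 45]
  queue [28] -> pop 28, enqueue [none], visited so far: [22, 13, 27, 35, 29, 45, 28]
Result: [22, 13, 27, 35, 29, 45, 28]


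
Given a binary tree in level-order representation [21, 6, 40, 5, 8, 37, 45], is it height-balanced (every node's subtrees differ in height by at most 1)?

Tree (level-order array): [21, 6, 40, 5, 8, 37, 45]
Definition: a tree is height-balanced if, at every node, |h(left) - h(right)| <= 1 (empty subtree has height -1).
Bottom-up per-node check:
  node 5: h_left=-1, h_right=-1, diff=0 [OK], height=0
  node 8: h_left=-1, h_right=-1, diff=0 [OK], height=0
  node 6: h_left=0, h_right=0, diff=0 [OK], height=1
  node 37: h_left=-1, h_right=-1, diff=0 [OK], height=0
  node 45: h_left=-1, h_right=-1, diff=0 [OK], height=0
  node 40: h_left=0, h_right=0, diff=0 [OK], height=1
  node 21: h_left=1, h_right=1, diff=0 [OK], height=2
All nodes satisfy the balance condition.
Result: Balanced


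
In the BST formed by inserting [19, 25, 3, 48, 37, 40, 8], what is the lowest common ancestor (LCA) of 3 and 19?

Tree insertion order: [19, 25, 3, 48, 37, 40, 8]
Tree (level-order array): [19, 3, 25, None, 8, None, 48, None, None, 37, None, None, 40]
In a BST, the LCA of p=3, q=19 is the first node v on the
root-to-leaf path with p <= v <= q (go left if both < v, right if both > v).
Walk from root:
  at 19: 3 <= 19 <= 19, this is the LCA
LCA = 19


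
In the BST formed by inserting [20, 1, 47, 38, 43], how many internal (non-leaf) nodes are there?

Tree built from: [20, 1, 47, 38, 43]
Tree (level-order array): [20, 1, 47, None, None, 38, None, None, 43]
Rule: An internal node has at least one child.
Per-node child counts:
  node 20: 2 child(ren)
  node 1: 0 child(ren)
  node 47: 1 child(ren)
  node 38: 1 child(ren)
  node 43: 0 child(ren)
Matching nodes: [20, 47, 38]
Count of internal (non-leaf) nodes: 3


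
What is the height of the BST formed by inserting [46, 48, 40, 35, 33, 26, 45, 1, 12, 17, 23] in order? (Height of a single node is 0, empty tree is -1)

Insertion order: [46, 48, 40, 35, 33, 26, 45, 1, 12, 17, 23]
Tree (level-order array): [46, 40, 48, 35, 45, None, None, 33, None, None, None, 26, None, 1, None, None, 12, None, 17, None, 23]
Compute height bottom-up (empty subtree = -1):
  height(23) = 1 + max(-1, -1) = 0
  height(17) = 1 + max(-1, 0) = 1
  height(12) = 1 + max(-1, 1) = 2
  height(1) = 1 + max(-1, 2) = 3
  height(26) = 1 + max(3, -1) = 4
  height(33) = 1 + max(4, -1) = 5
  height(35) = 1 + max(5, -1) = 6
  height(45) = 1 + max(-1, -1) = 0
  height(40) = 1 + max(6, 0) = 7
  height(48) = 1 + max(-1, -1) = 0
  height(46) = 1 + max(7, 0) = 8
Height = 8


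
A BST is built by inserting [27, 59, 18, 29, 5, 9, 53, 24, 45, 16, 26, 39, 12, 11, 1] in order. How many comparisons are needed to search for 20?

Search path for 20: 27 -> 18 -> 24
Found: False
Comparisons: 3


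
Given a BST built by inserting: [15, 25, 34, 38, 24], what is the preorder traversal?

Tree insertion order: [15, 25, 34, 38, 24]
Tree (level-order array): [15, None, 25, 24, 34, None, None, None, 38]
Preorder traversal: [15, 25, 24, 34, 38]


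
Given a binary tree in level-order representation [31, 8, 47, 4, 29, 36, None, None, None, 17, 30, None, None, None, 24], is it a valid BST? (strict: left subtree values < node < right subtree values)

Level-order array: [31, 8, 47, 4, 29, 36, None, None, None, 17, 30, None, None, None, 24]
Validate using subtree bounds (lo, hi): at each node, require lo < value < hi,
then recurse left with hi=value and right with lo=value.
Preorder trace (stopping at first violation):
  at node 31 with bounds (-inf, +inf): OK
  at node 8 with bounds (-inf, 31): OK
  at node 4 with bounds (-inf, 8): OK
  at node 29 with bounds (8, 31): OK
  at node 17 with bounds (8, 29): OK
  at node 24 with bounds (17, 29): OK
  at node 30 with bounds (29, 31): OK
  at node 47 with bounds (31, +inf): OK
  at node 36 with bounds (31, 47): OK
No violation found at any node.
Result: Valid BST


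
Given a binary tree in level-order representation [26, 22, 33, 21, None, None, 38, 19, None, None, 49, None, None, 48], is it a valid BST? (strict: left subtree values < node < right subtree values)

Level-order array: [26, 22, 33, 21, None, None, 38, 19, None, None, 49, None, None, 48]
Validate using subtree bounds (lo, hi): at each node, require lo < value < hi,
then recurse left with hi=value and right with lo=value.
Preorder trace (stopping at first violation):
  at node 26 with bounds (-inf, +inf): OK
  at node 22 with bounds (-inf, 26): OK
  at node 21 with bounds (-inf, 22): OK
  at node 19 with bounds (-inf, 21): OK
  at node 33 with bounds (26, +inf): OK
  at node 38 with bounds (33, +inf): OK
  at node 49 with bounds (38, +inf): OK
  at node 48 with bounds (38, 49): OK
No violation found at any node.
Result: Valid BST


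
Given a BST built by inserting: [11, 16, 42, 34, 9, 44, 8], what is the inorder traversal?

Tree insertion order: [11, 16, 42, 34, 9, 44, 8]
Tree (level-order array): [11, 9, 16, 8, None, None, 42, None, None, 34, 44]
Inorder traversal: [8, 9, 11, 16, 34, 42, 44]


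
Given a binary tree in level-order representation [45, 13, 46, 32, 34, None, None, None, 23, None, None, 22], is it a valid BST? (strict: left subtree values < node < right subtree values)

Level-order array: [45, 13, 46, 32, 34, None, None, None, 23, None, None, 22]
Validate using subtree bounds (lo, hi): at each node, require lo < value < hi,
then recurse left with hi=value and right with lo=value.
Preorder trace (stopping at first violation):
  at node 45 with bounds (-inf, +inf): OK
  at node 13 with bounds (-inf, 45): OK
  at node 32 with bounds (-inf, 13): VIOLATION
Node 32 violates its bound: not (-inf < 32 < 13).
Result: Not a valid BST


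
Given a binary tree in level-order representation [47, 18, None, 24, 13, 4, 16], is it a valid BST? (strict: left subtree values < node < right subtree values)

Level-order array: [47, 18, None, 24, 13, 4, 16]
Validate using subtree bounds (lo, hi): at each node, require lo < value < hi,
then recurse left with hi=value and right with lo=value.
Preorder trace (stopping at first violation):
  at node 47 with bounds (-inf, +inf): OK
  at node 18 with bounds (-inf, 47): OK
  at node 24 with bounds (-inf, 18): VIOLATION
Node 24 violates its bound: not (-inf < 24 < 18).
Result: Not a valid BST


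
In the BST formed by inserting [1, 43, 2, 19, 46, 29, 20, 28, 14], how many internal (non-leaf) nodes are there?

Tree built from: [1, 43, 2, 19, 46, 29, 20, 28, 14]
Tree (level-order array): [1, None, 43, 2, 46, None, 19, None, None, 14, 29, None, None, 20, None, None, 28]
Rule: An internal node has at least one child.
Per-node child counts:
  node 1: 1 child(ren)
  node 43: 2 child(ren)
  node 2: 1 child(ren)
  node 19: 2 child(ren)
  node 14: 0 child(ren)
  node 29: 1 child(ren)
  node 20: 1 child(ren)
  node 28: 0 child(ren)
  node 46: 0 child(ren)
Matching nodes: [1, 43, 2, 19, 29, 20]
Count of internal (non-leaf) nodes: 6


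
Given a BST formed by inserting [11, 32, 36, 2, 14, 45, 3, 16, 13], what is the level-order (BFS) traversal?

Tree insertion order: [11, 32, 36, 2, 14, 45, 3, 16, 13]
Tree (level-order array): [11, 2, 32, None, 3, 14, 36, None, None, 13, 16, None, 45]
BFS from the root, enqueuing left then right child of each popped node:
  queue [11] -> pop 11, enqueue [2, 32], visited so far: [11]
  queue [2, 32] -> pop 2, enqueue [3], visited so far: [11, 2]
  queue [32, 3] -> pop 32, enqueue [14, 36], visited so far: [11, 2, 32]
  queue [3, 14, 36] -> pop 3, enqueue [none], visited so far: [11, 2, 32, 3]
  queue [14, 36] -> pop 14, enqueue [13, 16], visited so far: [11, 2, 32, 3, 14]
  queue [36, 13, 16] -> pop 36, enqueue [45], visited so far: [11, 2, 32, 3, 14, 36]
  queue [13, 16, 45] -> pop 13, enqueue [none], visited so far: [11, 2, 32, 3, 14, 36, 13]
  queue [16, 45] -> pop 16, enqueue [none], visited so far: [11, 2, 32, 3, 14, 36, 13, 16]
  queue [45] -> pop 45, enqueue [none], visited so far: [11, 2, 32, 3, 14, 36, 13, 16, 45]
Result: [11, 2, 32, 3, 14, 36, 13, 16, 45]


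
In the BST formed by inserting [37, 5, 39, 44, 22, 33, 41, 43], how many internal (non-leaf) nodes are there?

Tree built from: [37, 5, 39, 44, 22, 33, 41, 43]
Tree (level-order array): [37, 5, 39, None, 22, None, 44, None, 33, 41, None, None, None, None, 43]
Rule: An internal node has at least one child.
Per-node child counts:
  node 37: 2 child(ren)
  node 5: 1 child(ren)
  node 22: 1 child(ren)
  node 33: 0 child(ren)
  node 39: 1 child(ren)
  node 44: 1 child(ren)
  node 41: 1 child(ren)
  node 43: 0 child(ren)
Matching nodes: [37, 5, 22, 39, 44, 41]
Count of internal (non-leaf) nodes: 6


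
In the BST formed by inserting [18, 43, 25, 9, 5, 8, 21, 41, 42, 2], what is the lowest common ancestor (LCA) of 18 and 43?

Tree insertion order: [18, 43, 25, 9, 5, 8, 21, 41, 42, 2]
Tree (level-order array): [18, 9, 43, 5, None, 25, None, 2, 8, 21, 41, None, None, None, None, None, None, None, 42]
In a BST, the LCA of p=18, q=43 is the first node v on the
root-to-leaf path with p <= v <= q (go left if both < v, right if both > v).
Walk from root:
  at 18: 18 <= 18 <= 43, this is the LCA
LCA = 18


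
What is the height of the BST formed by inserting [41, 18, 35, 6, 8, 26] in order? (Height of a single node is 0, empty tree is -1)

Insertion order: [41, 18, 35, 6, 8, 26]
Tree (level-order array): [41, 18, None, 6, 35, None, 8, 26]
Compute height bottom-up (empty subtree = -1):
  height(8) = 1 + max(-1, -1) = 0
  height(6) = 1 + max(-1, 0) = 1
  height(26) = 1 + max(-1, -1) = 0
  height(35) = 1 + max(0, -1) = 1
  height(18) = 1 + max(1, 1) = 2
  height(41) = 1 + max(2, -1) = 3
Height = 3


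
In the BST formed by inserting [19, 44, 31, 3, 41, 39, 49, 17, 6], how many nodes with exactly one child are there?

Tree built from: [19, 44, 31, 3, 41, 39, 49, 17, 6]
Tree (level-order array): [19, 3, 44, None, 17, 31, 49, 6, None, None, 41, None, None, None, None, 39]
Rule: These are nodes with exactly 1 non-null child.
Per-node child counts:
  node 19: 2 child(ren)
  node 3: 1 child(ren)
  node 17: 1 child(ren)
  node 6: 0 child(ren)
  node 44: 2 child(ren)
  node 31: 1 child(ren)
  node 41: 1 child(ren)
  node 39: 0 child(ren)
  node 49: 0 child(ren)
Matching nodes: [3, 17, 31, 41]
Count of nodes with exactly one child: 4


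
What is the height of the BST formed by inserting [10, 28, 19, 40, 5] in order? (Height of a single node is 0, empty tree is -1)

Insertion order: [10, 28, 19, 40, 5]
Tree (level-order array): [10, 5, 28, None, None, 19, 40]
Compute height bottom-up (empty subtree = -1):
  height(5) = 1 + max(-1, -1) = 0
  height(19) = 1 + max(-1, -1) = 0
  height(40) = 1 + max(-1, -1) = 0
  height(28) = 1 + max(0, 0) = 1
  height(10) = 1 + max(0, 1) = 2
Height = 2


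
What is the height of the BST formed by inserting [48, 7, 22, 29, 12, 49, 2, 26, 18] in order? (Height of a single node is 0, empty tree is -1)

Insertion order: [48, 7, 22, 29, 12, 49, 2, 26, 18]
Tree (level-order array): [48, 7, 49, 2, 22, None, None, None, None, 12, 29, None, 18, 26]
Compute height bottom-up (empty subtree = -1):
  height(2) = 1 + max(-1, -1) = 0
  height(18) = 1 + max(-1, -1) = 0
  height(12) = 1 + max(-1, 0) = 1
  height(26) = 1 + max(-1, -1) = 0
  height(29) = 1 + max(0, -1) = 1
  height(22) = 1 + max(1, 1) = 2
  height(7) = 1 + max(0, 2) = 3
  height(49) = 1 + max(-1, -1) = 0
  height(48) = 1 + max(3, 0) = 4
Height = 4


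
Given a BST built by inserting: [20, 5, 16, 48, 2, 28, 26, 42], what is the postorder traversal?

Tree insertion order: [20, 5, 16, 48, 2, 28, 26, 42]
Tree (level-order array): [20, 5, 48, 2, 16, 28, None, None, None, None, None, 26, 42]
Postorder traversal: [2, 16, 5, 26, 42, 28, 48, 20]


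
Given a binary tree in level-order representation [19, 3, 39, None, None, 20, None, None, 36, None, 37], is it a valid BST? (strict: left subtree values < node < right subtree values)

Level-order array: [19, 3, 39, None, None, 20, None, None, 36, None, 37]
Validate using subtree bounds (lo, hi): at each node, require lo < value < hi,
then recurse left with hi=value and right with lo=value.
Preorder trace (stopping at first violation):
  at node 19 with bounds (-inf, +inf): OK
  at node 3 with bounds (-inf, 19): OK
  at node 39 with bounds (19, +inf): OK
  at node 20 with bounds (19, 39): OK
  at node 36 with bounds (20, 39): OK
  at node 37 with bounds (36, 39): OK
No violation found at any node.
Result: Valid BST


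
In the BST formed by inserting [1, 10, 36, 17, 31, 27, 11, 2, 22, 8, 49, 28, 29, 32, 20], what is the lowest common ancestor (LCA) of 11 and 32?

Tree insertion order: [1, 10, 36, 17, 31, 27, 11, 2, 22, 8, 49, 28, 29, 32, 20]
Tree (level-order array): [1, None, 10, 2, 36, None, 8, 17, 49, None, None, 11, 31, None, None, None, None, 27, 32, 22, 28, None, None, 20, None, None, 29]
In a BST, the LCA of p=11, q=32 is the first node v on the
root-to-leaf path with p <= v <= q (go left if both < v, right if both > v).
Walk from root:
  at 1: both 11 and 32 > 1, go right
  at 10: both 11 and 32 > 10, go right
  at 36: both 11 and 32 < 36, go left
  at 17: 11 <= 17 <= 32, this is the LCA
LCA = 17


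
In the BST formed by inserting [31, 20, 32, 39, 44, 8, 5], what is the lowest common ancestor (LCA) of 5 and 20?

Tree insertion order: [31, 20, 32, 39, 44, 8, 5]
Tree (level-order array): [31, 20, 32, 8, None, None, 39, 5, None, None, 44]
In a BST, the LCA of p=5, q=20 is the first node v on the
root-to-leaf path with p <= v <= q (go left if both < v, right if both > v).
Walk from root:
  at 31: both 5 and 20 < 31, go left
  at 20: 5 <= 20 <= 20, this is the LCA
LCA = 20


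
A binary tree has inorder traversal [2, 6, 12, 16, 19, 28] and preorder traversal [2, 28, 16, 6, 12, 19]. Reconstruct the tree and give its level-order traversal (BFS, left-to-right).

Inorder:  [2, 6, 12, 16, 19, 28]
Preorder: [2, 28, 16, 6, 12, 19]
Algorithm: preorder visits root first, so consume preorder in order;
for each root, split the current inorder slice at that value into
left-subtree inorder and right-subtree inorder, then recurse.
Recursive splits:
  root=2; inorder splits into left=[], right=[6, 12, 16, 19, 28]
  root=28; inorder splits into left=[6, 12, 16, 19], right=[]
  root=16; inorder splits into left=[6, 12], right=[19]
  root=6; inorder splits into left=[], right=[12]
  root=12; inorder splits into left=[], right=[]
  root=19; inorder splits into left=[], right=[]
Reconstructed level-order: [2, 28, 16, 6, 19, 12]


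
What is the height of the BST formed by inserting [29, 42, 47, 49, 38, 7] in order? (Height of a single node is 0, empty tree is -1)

Insertion order: [29, 42, 47, 49, 38, 7]
Tree (level-order array): [29, 7, 42, None, None, 38, 47, None, None, None, 49]
Compute height bottom-up (empty subtree = -1):
  height(7) = 1 + max(-1, -1) = 0
  height(38) = 1 + max(-1, -1) = 0
  height(49) = 1 + max(-1, -1) = 0
  height(47) = 1 + max(-1, 0) = 1
  height(42) = 1 + max(0, 1) = 2
  height(29) = 1 + max(0, 2) = 3
Height = 3


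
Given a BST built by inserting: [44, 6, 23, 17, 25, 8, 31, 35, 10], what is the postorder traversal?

Tree insertion order: [44, 6, 23, 17, 25, 8, 31, 35, 10]
Tree (level-order array): [44, 6, None, None, 23, 17, 25, 8, None, None, 31, None, 10, None, 35]
Postorder traversal: [10, 8, 17, 35, 31, 25, 23, 6, 44]


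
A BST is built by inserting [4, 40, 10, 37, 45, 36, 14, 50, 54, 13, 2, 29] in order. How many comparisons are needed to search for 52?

Search path for 52: 4 -> 40 -> 45 -> 50 -> 54
Found: False
Comparisons: 5


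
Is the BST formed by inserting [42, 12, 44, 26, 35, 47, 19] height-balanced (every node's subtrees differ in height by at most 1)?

Tree (level-order array): [42, 12, 44, None, 26, None, 47, 19, 35]
Definition: a tree is height-balanced if, at every node, |h(left) - h(right)| <= 1 (empty subtree has height -1).
Bottom-up per-node check:
  node 19: h_left=-1, h_right=-1, diff=0 [OK], height=0
  node 35: h_left=-1, h_right=-1, diff=0 [OK], height=0
  node 26: h_left=0, h_right=0, diff=0 [OK], height=1
  node 12: h_left=-1, h_right=1, diff=2 [FAIL (|-1-1|=2 > 1)], height=2
  node 47: h_left=-1, h_right=-1, diff=0 [OK], height=0
  node 44: h_left=-1, h_right=0, diff=1 [OK], height=1
  node 42: h_left=2, h_right=1, diff=1 [OK], height=3
Node 12 violates the condition: |-1 - 1| = 2 > 1.
Result: Not balanced


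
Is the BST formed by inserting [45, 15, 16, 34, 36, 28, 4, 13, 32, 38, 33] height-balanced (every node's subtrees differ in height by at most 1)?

Tree (level-order array): [45, 15, None, 4, 16, None, 13, None, 34, None, None, 28, 36, None, 32, None, 38, None, 33]
Definition: a tree is height-balanced if, at every node, |h(left) - h(right)| <= 1 (empty subtree has height -1).
Bottom-up per-node check:
  node 13: h_left=-1, h_right=-1, diff=0 [OK], height=0
  node 4: h_left=-1, h_right=0, diff=1 [OK], height=1
  node 33: h_left=-1, h_right=-1, diff=0 [OK], height=0
  node 32: h_left=-1, h_right=0, diff=1 [OK], height=1
  node 28: h_left=-1, h_right=1, diff=2 [FAIL (|-1-1|=2 > 1)], height=2
  node 38: h_left=-1, h_right=-1, diff=0 [OK], height=0
  node 36: h_left=-1, h_right=0, diff=1 [OK], height=1
  node 34: h_left=2, h_right=1, diff=1 [OK], height=3
  node 16: h_left=-1, h_right=3, diff=4 [FAIL (|-1-3|=4 > 1)], height=4
  node 15: h_left=1, h_right=4, diff=3 [FAIL (|1-4|=3 > 1)], height=5
  node 45: h_left=5, h_right=-1, diff=6 [FAIL (|5--1|=6 > 1)], height=6
Node 28 violates the condition: |-1 - 1| = 2 > 1.
Result: Not balanced


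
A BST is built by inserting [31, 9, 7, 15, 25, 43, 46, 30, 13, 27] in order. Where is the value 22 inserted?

Starting tree (level order): [31, 9, 43, 7, 15, None, 46, None, None, 13, 25, None, None, None, None, None, 30, 27]
Insertion path: 31 -> 9 -> 15 -> 25
Result: insert 22 as left child of 25
Final tree (level order): [31, 9, 43, 7, 15, None, 46, None, None, 13, 25, None, None, None, None, 22, 30, None, None, 27]


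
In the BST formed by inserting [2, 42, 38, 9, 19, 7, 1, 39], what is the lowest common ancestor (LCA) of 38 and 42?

Tree insertion order: [2, 42, 38, 9, 19, 7, 1, 39]
Tree (level-order array): [2, 1, 42, None, None, 38, None, 9, 39, 7, 19]
In a BST, the LCA of p=38, q=42 is the first node v on the
root-to-leaf path with p <= v <= q (go left if both < v, right if both > v).
Walk from root:
  at 2: both 38 and 42 > 2, go right
  at 42: 38 <= 42 <= 42, this is the LCA
LCA = 42


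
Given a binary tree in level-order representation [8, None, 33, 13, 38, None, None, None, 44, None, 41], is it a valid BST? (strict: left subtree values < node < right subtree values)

Level-order array: [8, None, 33, 13, 38, None, None, None, 44, None, 41]
Validate using subtree bounds (lo, hi): at each node, require lo < value < hi,
then recurse left with hi=value and right with lo=value.
Preorder trace (stopping at first violation):
  at node 8 with bounds (-inf, +inf): OK
  at node 33 with bounds (8, +inf): OK
  at node 13 with bounds (8, 33): OK
  at node 38 with bounds (33, +inf): OK
  at node 44 with bounds (38, +inf): OK
  at node 41 with bounds (44, +inf): VIOLATION
Node 41 violates its bound: not (44 < 41 < +inf).
Result: Not a valid BST


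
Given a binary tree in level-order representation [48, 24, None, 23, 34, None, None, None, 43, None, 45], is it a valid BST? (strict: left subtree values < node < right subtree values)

Level-order array: [48, 24, None, 23, 34, None, None, None, 43, None, 45]
Validate using subtree bounds (lo, hi): at each node, require lo < value < hi,
then recurse left with hi=value and right with lo=value.
Preorder trace (stopping at first violation):
  at node 48 with bounds (-inf, +inf): OK
  at node 24 with bounds (-inf, 48): OK
  at node 23 with bounds (-inf, 24): OK
  at node 34 with bounds (24, 48): OK
  at node 43 with bounds (34, 48): OK
  at node 45 with bounds (43, 48): OK
No violation found at any node.
Result: Valid BST


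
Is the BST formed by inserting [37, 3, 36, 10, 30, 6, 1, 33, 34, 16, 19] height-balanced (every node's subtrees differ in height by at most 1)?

Tree (level-order array): [37, 3, None, 1, 36, None, None, 10, None, 6, 30, None, None, 16, 33, None, 19, None, 34]
Definition: a tree is height-balanced if, at every node, |h(left) - h(right)| <= 1 (empty subtree has height -1).
Bottom-up per-node check:
  node 1: h_left=-1, h_right=-1, diff=0 [OK], height=0
  node 6: h_left=-1, h_right=-1, diff=0 [OK], height=0
  node 19: h_left=-1, h_right=-1, diff=0 [OK], height=0
  node 16: h_left=-1, h_right=0, diff=1 [OK], height=1
  node 34: h_left=-1, h_right=-1, diff=0 [OK], height=0
  node 33: h_left=-1, h_right=0, diff=1 [OK], height=1
  node 30: h_left=1, h_right=1, diff=0 [OK], height=2
  node 10: h_left=0, h_right=2, diff=2 [FAIL (|0-2|=2 > 1)], height=3
  node 36: h_left=3, h_right=-1, diff=4 [FAIL (|3--1|=4 > 1)], height=4
  node 3: h_left=0, h_right=4, diff=4 [FAIL (|0-4|=4 > 1)], height=5
  node 37: h_left=5, h_right=-1, diff=6 [FAIL (|5--1|=6 > 1)], height=6
Node 10 violates the condition: |0 - 2| = 2 > 1.
Result: Not balanced


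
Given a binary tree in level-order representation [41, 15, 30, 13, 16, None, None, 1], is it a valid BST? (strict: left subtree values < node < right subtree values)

Level-order array: [41, 15, 30, 13, 16, None, None, 1]
Validate using subtree bounds (lo, hi): at each node, require lo < value < hi,
then recurse left with hi=value and right with lo=value.
Preorder trace (stopping at first violation):
  at node 41 with bounds (-inf, +inf): OK
  at node 15 with bounds (-inf, 41): OK
  at node 13 with bounds (-inf, 15): OK
  at node 1 with bounds (-inf, 13): OK
  at node 16 with bounds (15, 41): OK
  at node 30 with bounds (41, +inf): VIOLATION
Node 30 violates its bound: not (41 < 30 < +inf).
Result: Not a valid BST


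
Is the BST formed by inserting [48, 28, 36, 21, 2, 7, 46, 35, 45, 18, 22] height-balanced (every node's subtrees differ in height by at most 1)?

Tree (level-order array): [48, 28, None, 21, 36, 2, 22, 35, 46, None, 7, None, None, None, None, 45, None, None, 18]
Definition: a tree is height-balanced if, at every node, |h(left) - h(right)| <= 1 (empty subtree has height -1).
Bottom-up per-node check:
  node 18: h_left=-1, h_right=-1, diff=0 [OK], height=0
  node 7: h_left=-1, h_right=0, diff=1 [OK], height=1
  node 2: h_left=-1, h_right=1, diff=2 [FAIL (|-1-1|=2 > 1)], height=2
  node 22: h_left=-1, h_right=-1, diff=0 [OK], height=0
  node 21: h_left=2, h_right=0, diff=2 [FAIL (|2-0|=2 > 1)], height=3
  node 35: h_left=-1, h_right=-1, diff=0 [OK], height=0
  node 45: h_left=-1, h_right=-1, diff=0 [OK], height=0
  node 46: h_left=0, h_right=-1, diff=1 [OK], height=1
  node 36: h_left=0, h_right=1, diff=1 [OK], height=2
  node 28: h_left=3, h_right=2, diff=1 [OK], height=4
  node 48: h_left=4, h_right=-1, diff=5 [FAIL (|4--1|=5 > 1)], height=5
Node 2 violates the condition: |-1 - 1| = 2 > 1.
Result: Not balanced


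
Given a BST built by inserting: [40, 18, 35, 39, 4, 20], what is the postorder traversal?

Tree insertion order: [40, 18, 35, 39, 4, 20]
Tree (level-order array): [40, 18, None, 4, 35, None, None, 20, 39]
Postorder traversal: [4, 20, 39, 35, 18, 40]


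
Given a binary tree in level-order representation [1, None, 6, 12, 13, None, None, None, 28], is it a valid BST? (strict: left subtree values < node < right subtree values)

Level-order array: [1, None, 6, 12, 13, None, None, None, 28]
Validate using subtree bounds (lo, hi): at each node, require lo < value < hi,
then recurse left with hi=value and right with lo=value.
Preorder trace (stopping at first violation):
  at node 1 with bounds (-inf, +inf): OK
  at node 6 with bounds (1, +inf): OK
  at node 12 with bounds (1, 6): VIOLATION
Node 12 violates its bound: not (1 < 12 < 6).
Result: Not a valid BST


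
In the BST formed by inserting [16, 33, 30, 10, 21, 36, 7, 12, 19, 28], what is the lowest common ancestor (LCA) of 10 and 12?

Tree insertion order: [16, 33, 30, 10, 21, 36, 7, 12, 19, 28]
Tree (level-order array): [16, 10, 33, 7, 12, 30, 36, None, None, None, None, 21, None, None, None, 19, 28]
In a BST, the LCA of p=10, q=12 is the first node v on the
root-to-leaf path with p <= v <= q (go left if both < v, right if both > v).
Walk from root:
  at 16: both 10 and 12 < 16, go left
  at 10: 10 <= 10 <= 12, this is the LCA
LCA = 10


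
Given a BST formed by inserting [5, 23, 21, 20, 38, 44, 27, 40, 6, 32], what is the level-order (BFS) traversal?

Tree insertion order: [5, 23, 21, 20, 38, 44, 27, 40, 6, 32]
Tree (level-order array): [5, None, 23, 21, 38, 20, None, 27, 44, 6, None, None, 32, 40]
BFS from the root, enqueuing left then right child of each popped node:
  queue [5] -> pop 5, enqueue [23], visited so far: [5]
  queue [23] -> pop 23, enqueue [21, 38], visited so far: [5, 23]
  queue [21, 38] -> pop 21, enqueue [20], visited so far: [5, 23, 21]
  queue [38, 20] -> pop 38, enqueue [27, 44], visited so far: [5, 23, 21, 38]
  queue [20, 27, 44] -> pop 20, enqueue [6], visited so far: [5, 23, 21, 38, 20]
  queue [27, 44, 6] -> pop 27, enqueue [32], visited so far: [5, 23, 21, 38, 20, 27]
  queue [44, 6, 32] -> pop 44, enqueue [40], visited so far: [5, 23, 21, 38, 20, 27, 44]
  queue [6, 32, 40] -> pop 6, enqueue [none], visited so far: [5, 23, 21, 38, 20, 27, 44, 6]
  queue [32, 40] -> pop 32, enqueue [none], visited so far: [5, 23, 21, 38, 20, 27, 44, 6, 32]
  queue [40] -> pop 40, enqueue [none], visited so far: [5, 23, 21, 38, 20, 27, 44, 6, 32, 40]
Result: [5, 23, 21, 38, 20, 27, 44, 6, 32, 40]


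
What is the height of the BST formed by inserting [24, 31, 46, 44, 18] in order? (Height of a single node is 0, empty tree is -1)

Insertion order: [24, 31, 46, 44, 18]
Tree (level-order array): [24, 18, 31, None, None, None, 46, 44]
Compute height bottom-up (empty subtree = -1):
  height(18) = 1 + max(-1, -1) = 0
  height(44) = 1 + max(-1, -1) = 0
  height(46) = 1 + max(0, -1) = 1
  height(31) = 1 + max(-1, 1) = 2
  height(24) = 1 + max(0, 2) = 3
Height = 3


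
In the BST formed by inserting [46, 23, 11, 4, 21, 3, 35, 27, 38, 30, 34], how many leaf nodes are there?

Tree built from: [46, 23, 11, 4, 21, 3, 35, 27, 38, 30, 34]
Tree (level-order array): [46, 23, None, 11, 35, 4, 21, 27, 38, 3, None, None, None, None, 30, None, None, None, None, None, 34]
Rule: A leaf has 0 children.
Per-node child counts:
  node 46: 1 child(ren)
  node 23: 2 child(ren)
  node 11: 2 child(ren)
  node 4: 1 child(ren)
  node 3: 0 child(ren)
  node 21: 0 child(ren)
  node 35: 2 child(ren)
  node 27: 1 child(ren)
  node 30: 1 child(ren)
  node 34: 0 child(ren)
  node 38: 0 child(ren)
Matching nodes: [3, 21, 34, 38]
Count of leaf nodes: 4


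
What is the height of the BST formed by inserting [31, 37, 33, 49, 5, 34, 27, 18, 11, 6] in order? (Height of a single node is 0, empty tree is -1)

Insertion order: [31, 37, 33, 49, 5, 34, 27, 18, 11, 6]
Tree (level-order array): [31, 5, 37, None, 27, 33, 49, 18, None, None, 34, None, None, 11, None, None, None, 6]
Compute height bottom-up (empty subtree = -1):
  height(6) = 1 + max(-1, -1) = 0
  height(11) = 1 + max(0, -1) = 1
  height(18) = 1 + max(1, -1) = 2
  height(27) = 1 + max(2, -1) = 3
  height(5) = 1 + max(-1, 3) = 4
  height(34) = 1 + max(-1, -1) = 0
  height(33) = 1 + max(-1, 0) = 1
  height(49) = 1 + max(-1, -1) = 0
  height(37) = 1 + max(1, 0) = 2
  height(31) = 1 + max(4, 2) = 5
Height = 5


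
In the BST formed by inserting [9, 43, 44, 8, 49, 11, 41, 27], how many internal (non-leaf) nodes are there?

Tree built from: [9, 43, 44, 8, 49, 11, 41, 27]
Tree (level-order array): [9, 8, 43, None, None, 11, 44, None, 41, None, 49, 27]
Rule: An internal node has at least one child.
Per-node child counts:
  node 9: 2 child(ren)
  node 8: 0 child(ren)
  node 43: 2 child(ren)
  node 11: 1 child(ren)
  node 41: 1 child(ren)
  node 27: 0 child(ren)
  node 44: 1 child(ren)
  node 49: 0 child(ren)
Matching nodes: [9, 43, 11, 41, 44]
Count of internal (non-leaf) nodes: 5


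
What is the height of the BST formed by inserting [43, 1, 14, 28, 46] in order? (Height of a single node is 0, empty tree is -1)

Insertion order: [43, 1, 14, 28, 46]
Tree (level-order array): [43, 1, 46, None, 14, None, None, None, 28]
Compute height bottom-up (empty subtree = -1):
  height(28) = 1 + max(-1, -1) = 0
  height(14) = 1 + max(-1, 0) = 1
  height(1) = 1 + max(-1, 1) = 2
  height(46) = 1 + max(-1, -1) = 0
  height(43) = 1 + max(2, 0) = 3
Height = 3


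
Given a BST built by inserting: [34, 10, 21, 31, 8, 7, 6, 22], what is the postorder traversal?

Tree insertion order: [34, 10, 21, 31, 8, 7, 6, 22]
Tree (level-order array): [34, 10, None, 8, 21, 7, None, None, 31, 6, None, 22]
Postorder traversal: [6, 7, 8, 22, 31, 21, 10, 34]


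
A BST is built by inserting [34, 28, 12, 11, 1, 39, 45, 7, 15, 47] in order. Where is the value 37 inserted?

Starting tree (level order): [34, 28, 39, 12, None, None, 45, 11, 15, None, 47, 1, None, None, None, None, None, None, 7]
Insertion path: 34 -> 39
Result: insert 37 as left child of 39
Final tree (level order): [34, 28, 39, 12, None, 37, 45, 11, 15, None, None, None, 47, 1, None, None, None, None, None, None, 7]


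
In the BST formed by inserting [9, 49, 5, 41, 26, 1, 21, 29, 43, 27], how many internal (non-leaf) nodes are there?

Tree built from: [9, 49, 5, 41, 26, 1, 21, 29, 43, 27]
Tree (level-order array): [9, 5, 49, 1, None, 41, None, None, None, 26, 43, 21, 29, None, None, None, None, 27]
Rule: An internal node has at least one child.
Per-node child counts:
  node 9: 2 child(ren)
  node 5: 1 child(ren)
  node 1: 0 child(ren)
  node 49: 1 child(ren)
  node 41: 2 child(ren)
  node 26: 2 child(ren)
  node 21: 0 child(ren)
  node 29: 1 child(ren)
  node 27: 0 child(ren)
  node 43: 0 child(ren)
Matching nodes: [9, 5, 49, 41, 26, 29]
Count of internal (non-leaf) nodes: 6


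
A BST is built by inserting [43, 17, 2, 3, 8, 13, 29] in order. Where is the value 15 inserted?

Starting tree (level order): [43, 17, None, 2, 29, None, 3, None, None, None, 8, None, 13]
Insertion path: 43 -> 17 -> 2 -> 3 -> 8 -> 13
Result: insert 15 as right child of 13
Final tree (level order): [43, 17, None, 2, 29, None, 3, None, None, None, 8, None, 13, None, 15]


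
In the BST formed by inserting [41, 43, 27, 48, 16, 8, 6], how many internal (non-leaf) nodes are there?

Tree built from: [41, 43, 27, 48, 16, 8, 6]
Tree (level-order array): [41, 27, 43, 16, None, None, 48, 8, None, None, None, 6]
Rule: An internal node has at least one child.
Per-node child counts:
  node 41: 2 child(ren)
  node 27: 1 child(ren)
  node 16: 1 child(ren)
  node 8: 1 child(ren)
  node 6: 0 child(ren)
  node 43: 1 child(ren)
  node 48: 0 child(ren)
Matching nodes: [41, 27, 16, 8, 43]
Count of internal (non-leaf) nodes: 5


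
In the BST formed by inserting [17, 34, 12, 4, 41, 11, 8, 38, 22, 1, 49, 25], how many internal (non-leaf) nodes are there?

Tree built from: [17, 34, 12, 4, 41, 11, 8, 38, 22, 1, 49, 25]
Tree (level-order array): [17, 12, 34, 4, None, 22, 41, 1, 11, None, 25, 38, 49, None, None, 8]
Rule: An internal node has at least one child.
Per-node child counts:
  node 17: 2 child(ren)
  node 12: 1 child(ren)
  node 4: 2 child(ren)
  node 1: 0 child(ren)
  node 11: 1 child(ren)
  node 8: 0 child(ren)
  node 34: 2 child(ren)
  node 22: 1 child(ren)
  node 25: 0 child(ren)
  node 41: 2 child(ren)
  node 38: 0 child(ren)
  node 49: 0 child(ren)
Matching nodes: [17, 12, 4, 11, 34, 22, 41]
Count of internal (non-leaf) nodes: 7


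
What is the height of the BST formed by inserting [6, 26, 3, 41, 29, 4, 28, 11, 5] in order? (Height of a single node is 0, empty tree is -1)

Insertion order: [6, 26, 3, 41, 29, 4, 28, 11, 5]
Tree (level-order array): [6, 3, 26, None, 4, 11, 41, None, 5, None, None, 29, None, None, None, 28]
Compute height bottom-up (empty subtree = -1):
  height(5) = 1 + max(-1, -1) = 0
  height(4) = 1 + max(-1, 0) = 1
  height(3) = 1 + max(-1, 1) = 2
  height(11) = 1 + max(-1, -1) = 0
  height(28) = 1 + max(-1, -1) = 0
  height(29) = 1 + max(0, -1) = 1
  height(41) = 1 + max(1, -1) = 2
  height(26) = 1 + max(0, 2) = 3
  height(6) = 1 + max(2, 3) = 4
Height = 4


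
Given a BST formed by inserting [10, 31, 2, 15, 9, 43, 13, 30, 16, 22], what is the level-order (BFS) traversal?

Tree insertion order: [10, 31, 2, 15, 9, 43, 13, 30, 16, 22]
Tree (level-order array): [10, 2, 31, None, 9, 15, 43, None, None, 13, 30, None, None, None, None, 16, None, None, 22]
BFS from the root, enqueuing left then right child of each popped node:
  queue [10] -> pop 10, enqueue [2, 31], visited so far: [10]
  queue [2, 31] -> pop 2, enqueue [9], visited so far: [10, 2]
  queue [31, 9] -> pop 31, enqueue [15, 43], visited so far: [10, 2, 31]
  queue [9, 15, 43] -> pop 9, enqueue [none], visited so far: [10, 2, 31, 9]
  queue [15, 43] -> pop 15, enqueue [13, 30], visited so far: [10, 2, 31, 9, 15]
  queue [43, 13, 30] -> pop 43, enqueue [none], visited so far: [10, 2, 31, 9, 15, 43]
  queue [13, 30] -> pop 13, enqueue [none], visited so far: [10, 2, 31, 9, 15, 43, 13]
  queue [30] -> pop 30, enqueue [16], visited so far: [10, 2, 31, 9, 15, 43, 13, 30]
  queue [16] -> pop 16, enqueue [22], visited so far: [10, 2, 31, 9, 15, 43, 13, 30, 16]
  queue [22] -> pop 22, enqueue [none], visited so far: [10, 2, 31, 9, 15, 43, 13, 30, 16, 22]
Result: [10, 2, 31, 9, 15, 43, 13, 30, 16, 22]


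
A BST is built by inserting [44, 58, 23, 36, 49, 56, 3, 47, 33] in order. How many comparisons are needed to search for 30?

Search path for 30: 44 -> 23 -> 36 -> 33
Found: False
Comparisons: 4


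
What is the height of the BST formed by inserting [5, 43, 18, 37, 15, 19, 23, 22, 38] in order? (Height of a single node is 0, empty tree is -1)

Insertion order: [5, 43, 18, 37, 15, 19, 23, 22, 38]
Tree (level-order array): [5, None, 43, 18, None, 15, 37, None, None, 19, 38, None, 23, None, None, 22]
Compute height bottom-up (empty subtree = -1):
  height(15) = 1 + max(-1, -1) = 0
  height(22) = 1 + max(-1, -1) = 0
  height(23) = 1 + max(0, -1) = 1
  height(19) = 1 + max(-1, 1) = 2
  height(38) = 1 + max(-1, -1) = 0
  height(37) = 1 + max(2, 0) = 3
  height(18) = 1 + max(0, 3) = 4
  height(43) = 1 + max(4, -1) = 5
  height(5) = 1 + max(-1, 5) = 6
Height = 6


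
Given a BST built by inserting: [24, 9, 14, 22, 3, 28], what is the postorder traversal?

Tree insertion order: [24, 9, 14, 22, 3, 28]
Tree (level-order array): [24, 9, 28, 3, 14, None, None, None, None, None, 22]
Postorder traversal: [3, 22, 14, 9, 28, 24]


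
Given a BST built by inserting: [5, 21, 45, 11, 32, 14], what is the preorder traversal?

Tree insertion order: [5, 21, 45, 11, 32, 14]
Tree (level-order array): [5, None, 21, 11, 45, None, 14, 32]
Preorder traversal: [5, 21, 11, 14, 45, 32]


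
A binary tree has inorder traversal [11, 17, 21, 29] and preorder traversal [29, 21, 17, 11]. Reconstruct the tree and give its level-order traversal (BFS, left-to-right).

Inorder:  [11, 17, 21, 29]
Preorder: [29, 21, 17, 11]
Algorithm: preorder visits root first, so consume preorder in order;
for each root, split the current inorder slice at that value into
left-subtree inorder and right-subtree inorder, then recurse.
Recursive splits:
  root=29; inorder splits into left=[11, 17, 21], right=[]
  root=21; inorder splits into left=[11, 17], right=[]
  root=17; inorder splits into left=[11], right=[]
  root=11; inorder splits into left=[], right=[]
Reconstructed level-order: [29, 21, 17, 11]


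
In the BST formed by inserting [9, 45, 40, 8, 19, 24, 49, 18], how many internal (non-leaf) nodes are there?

Tree built from: [9, 45, 40, 8, 19, 24, 49, 18]
Tree (level-order array): [9, 8, 45, None, None, 40, 49, 19, None, None, None, 18, 24]
Rule: An internal node has at least one child.
Per-node child counts:
  node 9: 2 child(ren)
  node 8: 0 child(ren)
  node 45: 2 child(ren)
  node 40: 1 child(ren)
  node 19: 2 child(ren)
  node 18: 0 child(ren)
  node 24: 0 child(ren)
  node 49: 0 child(ren)
Matching nodes: [9, 45, 40, 19]
Count of internal (non-leaf) nodes: 4


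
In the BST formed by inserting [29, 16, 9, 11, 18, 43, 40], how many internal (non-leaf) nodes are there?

Tree built from: [29, 16, 9, 11, 18, 43, 40]
Tree (level-order array): [29, 16, 43, 9, 18, 40, None, None, 11]
Rule: An internal node has at least one child.
Per-node child counts:
  node 29: 2 child(ren)
  node 16: 2 child(ren)
  node 9: 1 child(ren)
  node 11: 0 child(ren)
  node 18: 0 child(ren)
  node 43: 1 child(ren)
  node 40: 0 child(ren)
Matching nodes: [29, 16, 9, 43]
Count of internal (non-leaf) nodes: 4


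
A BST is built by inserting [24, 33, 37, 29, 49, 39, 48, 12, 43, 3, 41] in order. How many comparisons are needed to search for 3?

Search path for 3: 24 -> 12 -> 3
Found: True
Comparisons: 3


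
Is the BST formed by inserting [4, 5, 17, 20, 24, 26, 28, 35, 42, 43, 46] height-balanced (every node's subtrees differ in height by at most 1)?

Tree (level-order array): [4, None, 5, None, 17, None, 20, None, 24, None, 26, None, 28, None, 35, None, 42, None, 43, None, 46]
Definition: a tree is height-balanced if, at every node, |h(left) - h(right)| <= 1 (empty subtree has height -1).
Bottom-up per-node check:
  node 46: h_left=-1, h_right=-1, diff=0 [OK], height=0
  node 43: h_left=-1, h_right=0, diff=1 [OK], height=1
  node 42: h_left=-1, h_right=1, diff=2 [FAIL (|-1-1|=2 > 1)], height=2
  node 35: h_left=-1, h_right=2, diff=3 [FAIL (|-1-2|=3 > 1)], height=3
  node 28: h_left=-1, h_right=3, diff=4 [FAIL (|-1-3|=4 > 1)], height=4
  node 26: h_left=-1, h_right=4, diff=5 [FAIL (|-1-4|=5 > 1)], height=5
  node 24: h_left=-1, h_right=5, diff=6 [FAIL (|-1-5|=6 > 1)], height=6
  node 20: h_left=-1, h_right=6, diff=7 [FAIL (|-1-6|=7 > 1)], height=7
  node 17: h_left=-1, h_right=7, diff=8 [FAIL (|-1-7|=8 > 1)], height=8
  node 5: h_left=-1, h_right=8, diff=9 [FAIL (|-1-8|=9 > 1)], height=9
  node 4: h_left=-1, h_right=9, diff=10 [FAIL (|-1-9|=10 > 1)], height=10
Node 42 violates the condition: |-1 - 1| = 2 > 1.
Result: Not balanced


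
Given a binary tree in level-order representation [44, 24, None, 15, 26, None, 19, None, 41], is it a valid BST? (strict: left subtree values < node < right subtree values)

Level-order array: [44, 24, None, 15, 26, None, 19, None, 41]
Validate using subtree bounds (lo, hi): at each node, require lo < value < hi,
then recurse left with hi=value and right with lo=value.
Preorder trace (stopping at first violation):
  at node 44 with bounds (-inf, +inf): OK
  at node 24 with bounds (-inf, 44): OK
  at node 15 with bounds (-inf, 24): OK
  at node 19 with bounds (15, 24): OK
  at node 26 with bounds (24, 44): OK
  at node 41 with bounds (26, 44): OK
No violation found at any node.
Result: Valid BST
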